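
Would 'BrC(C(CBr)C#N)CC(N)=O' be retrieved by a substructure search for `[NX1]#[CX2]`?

Yes

The pattern [NX1]#[CX2] describes a nitrogen triple-bonded to a two-connected carbon — a nitrile.
The molecule carries a nitrile (-C#N), whose atoms satisfy every constraint of the query, so the pattern matches.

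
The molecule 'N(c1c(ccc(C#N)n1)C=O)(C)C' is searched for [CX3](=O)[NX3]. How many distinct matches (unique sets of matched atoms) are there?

0

[CX3](=O)[NX3] is the SMARTS for an amide: a carbonyl carbon bonded to a trivalent nitrogen.
The molecule has a nitrile (-C#N), but the nitrile N is NX1 (triple-bonded), not NX3; nothing else fits, so there are 0 matches.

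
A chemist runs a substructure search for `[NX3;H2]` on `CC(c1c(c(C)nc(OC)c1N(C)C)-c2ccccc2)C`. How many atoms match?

The query [NX3;H2] means: aliphatic N with 3 total connections, two of them H — an -NH2 nitrogen (amine or amide).
Check the 21 heavy atoms by environment: 1× n (aromatic, H0, X2) → no; 6× c (aromatic, H0, X3) → no; 1× O (H0, X2) → no; 6× C (H3, X4) → no; 1× C (H1, X4) → no; 1× N (H0, X3) → no; 5× c (aromatic, H1, X3) → no.
No environment satisfies the query, so 0 matching atoms.

0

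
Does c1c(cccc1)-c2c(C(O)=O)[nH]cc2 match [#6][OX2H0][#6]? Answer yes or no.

The pattern [#6][OX2H0][#6] describes an aliphatic oxygen bridging two carbons with no H on the oxygen — an ether.
The closest candidate here is a carboxylic acid group (-C(=O)OH), but the -OH oxygen has H1; the =O is OX1, not OX2. No other fragment satisfies the full query, so there is no match.

No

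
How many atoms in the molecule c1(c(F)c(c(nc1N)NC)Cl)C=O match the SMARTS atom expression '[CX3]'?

Check the 13 heavy atoms by environment: 1× n (aromatic, X2) → no; 5× c (aromatic, X3) → no; 2× N (X3) → no; 1× Cl (X1) → no; 1× C (X3) → match; 1× O (X1) → no; 1× F (X1) → no; 1× C (X4) → no.
That gives 1 matching atom.

1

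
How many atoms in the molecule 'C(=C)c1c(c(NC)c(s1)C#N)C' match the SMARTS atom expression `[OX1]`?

0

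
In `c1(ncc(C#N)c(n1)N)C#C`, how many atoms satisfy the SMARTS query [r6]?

6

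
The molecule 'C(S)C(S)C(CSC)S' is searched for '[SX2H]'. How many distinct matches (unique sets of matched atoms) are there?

3

[SX2H] is the SMARTS for a thiol: an aliphatic sulfur with two connections, one being H.
The molecule carries 3 separate instances of a thiol (-SH) meeting every constraint; each maps to a distinct set of atoms, giving 3 matches.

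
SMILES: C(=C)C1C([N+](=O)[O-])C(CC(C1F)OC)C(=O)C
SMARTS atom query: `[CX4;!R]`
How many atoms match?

Check the 17 heavy atoms by environment: 6× C (X4, in 6-ring) → no; 1× N (charge +1, X3, acyclic) → no; 1× O (charge -1, X1, acyclic) → no; 2× O (X1, acyclic) → no; 1× F (X1, acyclic) → no; 1× O (X2, acyclic) → no; 2× C (X4, acyclic) → match; 3× C (X3, acyclic) → no.
That gives 2 matching atoms.

2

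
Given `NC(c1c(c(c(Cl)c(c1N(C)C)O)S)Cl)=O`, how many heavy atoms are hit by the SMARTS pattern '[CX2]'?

The query [CX2] means: C with X2: aliphatic carbon with exactly 2 total connections.
Check the 16 heavy atoms by environment: 6× c (aromatic, X3) → no; 2× Cl (X1) → no; 1× S (X2) → no; 1× O (X2) → no; 1× C (X3) → no; 1× O (X1) → no; 2× N (X3) → no; 2× C (X4) → no.
No environment satisfies the query, so 0 matching atoms.

0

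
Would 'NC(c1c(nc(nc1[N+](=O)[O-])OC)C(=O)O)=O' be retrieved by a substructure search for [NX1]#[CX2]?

The pattern [NX1]#[CX2] describes a nitrogen triple-bonded to a two-connected carbon — a nitrile.
The closest candidate here is a primary amide (-C(=O)NH2), but the nitrogen is NX3, not NX1. No other fragment satisfies the full query, so there is no match.

No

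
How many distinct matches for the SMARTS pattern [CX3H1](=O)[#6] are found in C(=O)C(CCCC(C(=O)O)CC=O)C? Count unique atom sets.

[CX3H1](=O)[#6] is the SMARTS for an aldehyde: an sp2 carbon with one H, double-bonded to O and single-bonded to carbon.
The molecule carries 2 separate instances of an aldehyde (-CHO) meeting every constraint; each maps to a distinct set of atoms, giving 2 matches.

2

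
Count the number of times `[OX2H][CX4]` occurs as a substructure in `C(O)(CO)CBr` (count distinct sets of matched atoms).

2

[OX2H][CX4] is the SMARTS for an aliphatic alcohol: a hydroxyl oxygen bound to an sp3 (X4) carbon.
The molecule carries 2 separate instances of a hydroxyl group (-OH) meeting every constraint; each maps to a distinct set of atoms, giving 2 matches.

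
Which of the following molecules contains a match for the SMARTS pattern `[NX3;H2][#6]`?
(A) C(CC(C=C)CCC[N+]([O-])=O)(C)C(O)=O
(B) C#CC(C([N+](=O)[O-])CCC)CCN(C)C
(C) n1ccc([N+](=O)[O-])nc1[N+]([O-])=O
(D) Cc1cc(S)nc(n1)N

D

[NX3;H2][#6] describes a trivalent nitrogen with two H attached to carbon (a primary amine).
(A) has a nitro group (-[N+](=O)[O-]) but the nitrogen is [N+] with no H, not NX3H2.
(B) has a nitro group (-[N+](=O)[O-]) but the nitrogen is [N+] with no H, not NX3H2.
(C) has a nitro group (-[N+](=O)[O-]) but the nitrogen is [N+] with no H, not NX3H2.
(D) contains a primary amino group (-NH2), which satisfies every atom and bond constraint.
So the answer is (D).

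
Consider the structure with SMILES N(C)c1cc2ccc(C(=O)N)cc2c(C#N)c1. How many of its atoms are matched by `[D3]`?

6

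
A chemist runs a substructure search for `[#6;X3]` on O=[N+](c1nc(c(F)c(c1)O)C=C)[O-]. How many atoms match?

Check the 13 heavy atoms by environment: 1× n (aromatic, X2) → no; 5× c (aromatic, X3) → match; 1× N (charge +1, X3) → no; 1× O (charge -1, X1) → no; 1× O (X1) → no; 2× C (X3) → match; 1× F (X1) → no; 1× O (X2) → no.
Summing the matching environments: 5 + 2 = 7 matching atoms.

7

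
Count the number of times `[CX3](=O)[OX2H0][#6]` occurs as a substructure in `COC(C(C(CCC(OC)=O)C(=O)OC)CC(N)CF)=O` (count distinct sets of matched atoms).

[CX3](=O)[OX2H0][#6] is the SMARTS for an ester: a carbonyl carbon bonded to an oxygen that is itself bonded to carbon (no H on that O).
The molecule carries 3 separate instances of a methyl-ester group (-C(=O)OCH3) meeting every constraint; each maps to a distinct set of atoms, giving 3 matches.

3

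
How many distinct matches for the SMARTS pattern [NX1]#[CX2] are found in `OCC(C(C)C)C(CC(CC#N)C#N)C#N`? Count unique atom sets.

[NX1]#[CX2] is the SMARTS for a nitrile: a nitrogen triple-bonded to a two-connected carbon.
The molecule carries 3 separate instances of a nitrile (-C#N) meeting every constraint; each maps to a distinct set of atoms, giving 3 matches.

3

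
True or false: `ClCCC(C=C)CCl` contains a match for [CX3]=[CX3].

True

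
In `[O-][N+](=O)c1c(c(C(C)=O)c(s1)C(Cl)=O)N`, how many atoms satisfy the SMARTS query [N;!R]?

The query [N;!R] means: aliphatic nitrogen not in a ring.
Check the 15 heavy atoms by environment: 1× s (aromatic, in 5-ring) → no; 4× c (aromatic, in 5-ring) → no; 1× N (acyclic) → match; 3× C (acyclic) → no; 3× O (acyclic) → no; 1× Cl (acyclic) → no; 1× N (charge +1, acyclic) → match; 1× O (charge -1, acyclic) → no.
Summing the matching environments: 1 + 1 = 2 matching atoms.

2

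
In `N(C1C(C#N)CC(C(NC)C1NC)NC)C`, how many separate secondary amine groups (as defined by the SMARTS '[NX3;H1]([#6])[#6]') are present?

4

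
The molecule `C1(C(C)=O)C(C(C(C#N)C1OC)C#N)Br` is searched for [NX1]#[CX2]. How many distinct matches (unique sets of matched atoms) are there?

2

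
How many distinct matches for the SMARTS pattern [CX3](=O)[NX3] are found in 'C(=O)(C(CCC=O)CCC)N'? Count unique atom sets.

[CX3](=O)[NX3] is the SMARTS for an amide: a carbonyl carbon bonded to a trivalent nitrogen.
Exactly one fragment in the molecule meets all constraints, giving 1 match.

1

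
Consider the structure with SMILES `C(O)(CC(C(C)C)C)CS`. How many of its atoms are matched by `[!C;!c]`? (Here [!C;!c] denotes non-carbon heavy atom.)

The query [!C;!c] means: neither aliphatic nor aromatic carbon — same as [!#6].
Check the 10 heavy atoms by environment: 8× C → no; 1× S → match; 1× O → match.
Summing the matching environments: 1 + 1 = 2 matching atoms.

2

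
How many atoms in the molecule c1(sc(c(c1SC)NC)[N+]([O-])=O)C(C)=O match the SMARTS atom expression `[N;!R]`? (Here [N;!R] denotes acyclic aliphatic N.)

The query [N;!R] means: aliphatic nitrogen not in a ring.
Check the 15 heavy atoms by environment: 1× s (aromatic, in 5-ring) → no; 4× c (aromatic, in 5-ring) → no; 1× S (acyclic) → no; 4× C (acyclic) → no; 2× O (acyclic) → no; 1× N (charge +1, acyclic) → match; 1× O (charge -1, acyclic) → no; 1× N (acyclic) → match.
Summing the matching environments: 1 + 1 = 2 matching atoms.

2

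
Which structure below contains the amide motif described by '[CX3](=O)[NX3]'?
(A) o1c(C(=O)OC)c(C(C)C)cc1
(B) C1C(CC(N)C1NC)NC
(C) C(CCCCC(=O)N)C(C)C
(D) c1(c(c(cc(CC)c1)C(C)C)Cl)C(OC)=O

C

[CX3](=O)[NX3] describes a carbonyl carbon bonded to a trivalent nitrogen (an amide).
(A) has a methyl-ester group (-C(=O)OCH3) but the carbonyl is bonded to O, not to an NX3 nitrogen.
(B) has a primary amino group (-NH2) but the -NH2 is not attached to a carbonyl carbon.
(C) contains a primary amide (-C(=O)NH2), which satisfies every atom and bond constraint.
(D) has a methyl-ester group (-C(=O)OCH3) but the carbonyl is bonded to O, not to an NX3 nitrogen.
So the answer is (C).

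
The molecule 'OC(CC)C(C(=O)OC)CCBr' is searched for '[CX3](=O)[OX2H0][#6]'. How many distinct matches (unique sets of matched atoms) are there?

1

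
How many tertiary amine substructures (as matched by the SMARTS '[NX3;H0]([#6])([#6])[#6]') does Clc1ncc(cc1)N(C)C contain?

1

[NX3;H0]([#6])([#6])[#6] is the SMARTS for a tertiary amine: a trivalent nitrogen with no H, bonded to three carbons.
Exactly one fragment in the molecule meets all constraints, giving 1 match.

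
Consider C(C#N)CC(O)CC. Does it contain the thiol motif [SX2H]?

The pattern [SX2H] describes an aliphatic sulfur with two connections, one being H — a thiol.
The closest candidate here is a hydroxyl group (-OH), but it is an -OH, not an -SH. No other fragment satisfies the full query, so there is no match.

No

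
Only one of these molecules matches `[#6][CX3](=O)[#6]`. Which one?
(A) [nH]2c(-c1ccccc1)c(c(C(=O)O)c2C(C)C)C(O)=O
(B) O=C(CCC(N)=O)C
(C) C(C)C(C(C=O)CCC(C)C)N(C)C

[#6][CX3](=O)[#6] describes a carbonyl carbon (no H) flanked by two carbons (a ketone).
(A) has a carboxylic acid group (-C(=O)OH) but one neighbour of the carbonyl carbon is O, not C.
(B) contains an acetyl/ketone group (-C(=O)CH3), which satisfies every atom and bond constraint.
(C) has an aldehyde (-CHO) but the carbonyl carbon has H1, so it is not flanked by two carbons.
So the answer is (B).

B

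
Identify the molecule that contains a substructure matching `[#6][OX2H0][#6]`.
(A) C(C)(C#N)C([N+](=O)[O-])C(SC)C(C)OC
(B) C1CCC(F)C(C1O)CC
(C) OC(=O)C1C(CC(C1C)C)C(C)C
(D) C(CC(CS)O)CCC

[#6][OX2H0][#6] describes an aliphatic oxygen bridging two carbons with no H on the oxygen (an ether).
(A) contains a methoxy ether (-OCH3), which satisfies every atom and bond constraint.
(B) has a hydroxyl group (-OH) but the oxygen has H1, not H0 bridging two carbons.
(C) has a carboxylic acid group (-C(=O)OH) but the -OH oxygen has H1; the =O is OX1, not OX2.
(D) has a hydroxyl group (-OH) but the oxygen has H1, not H0 bridging two carbons.
So the answer is (A).

A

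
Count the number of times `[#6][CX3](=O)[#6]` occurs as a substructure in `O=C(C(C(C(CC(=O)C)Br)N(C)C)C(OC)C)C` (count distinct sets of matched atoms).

2

[#6][CX3](=O)[#6] is the SMARTS for a ketone: a carbonyl carbon (no H) flanked by two carbons.
The molecule carries 2 separate instances of an acetyl/ketone group (-C(=O)CH3) meeting every constraint; each maps to a distinct set of atoms, giving 2 matches.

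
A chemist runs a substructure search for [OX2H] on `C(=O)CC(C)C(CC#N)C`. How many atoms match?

0

The query [OX2H] means: aliphatic oxygen with two connections, one of which is H — an -OH oxygen.
Check the 10 heavy atoms by environment: 2× C (H2, X4) → no; 2× C (H1, X4) → no; 2× C (H3, X4) → no; 1× C (H1, X3) → no; 1× O (H0, X1) → no; 1× C (H0, X2) → no; 1× N (H0, X1) → no.
No environment satisfies the query, so 0 matching atoms.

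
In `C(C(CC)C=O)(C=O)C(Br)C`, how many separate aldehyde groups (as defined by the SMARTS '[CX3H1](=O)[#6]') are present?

2

[CX3H1](=O)[#6] is the SMARTS for an aldehyde: an sp2 carbon with one H, double-bonded to O and single-bonded to carbon.
The molecule carries 2 separate instances of an aldehyde (-CHO) meeting every constraint; each maps to a distinct set of atoms, giving 2 matches.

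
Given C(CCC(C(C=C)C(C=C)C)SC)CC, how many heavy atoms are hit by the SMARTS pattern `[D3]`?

The query [D3] means: atom with exactly three heavy-atom neighbours.
Check the 15 heavy atoms by environment: 5× C (D1) → no; 3× C (D3) → match; 6× C (D2) → no; 1× S (D2) → no.
That gives 3 matching atoms.

3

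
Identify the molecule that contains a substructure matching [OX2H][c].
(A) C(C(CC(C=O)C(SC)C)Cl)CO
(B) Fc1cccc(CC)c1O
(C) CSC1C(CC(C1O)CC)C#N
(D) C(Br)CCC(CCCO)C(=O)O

B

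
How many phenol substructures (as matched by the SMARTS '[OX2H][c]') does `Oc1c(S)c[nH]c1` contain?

[OX2H][c] is the SMARTS for a phenol: a hydroxyl oxygen attached to an aromatic carbon.
Exactly one fragment in the molecule meets all constraints, giving 1 match.

1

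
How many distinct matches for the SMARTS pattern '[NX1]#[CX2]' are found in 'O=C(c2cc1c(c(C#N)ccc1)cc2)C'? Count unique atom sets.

[NX1]#[CX2] is the SMARTS for a nitrile: a nitrogen triple-bonded to a two-connected carbon.
Exactly one fragment in the molecule meets all constraints, giving 1 match.

1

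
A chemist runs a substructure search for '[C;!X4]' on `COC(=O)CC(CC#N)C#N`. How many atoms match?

3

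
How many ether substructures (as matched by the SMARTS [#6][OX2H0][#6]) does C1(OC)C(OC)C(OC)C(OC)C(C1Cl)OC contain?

5

[#6][OX2H0][#6] is the SMARTS for an ether: an aliphatic oxygen bridging two carbons with no H on the oxygen.
The molecule carries 5 separate instances of a methoxy ether (-OCH3) meeting every constraint; each maps to a distinct set of atoms, giving 5 matches.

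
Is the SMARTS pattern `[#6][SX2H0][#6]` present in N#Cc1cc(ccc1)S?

No

The pattern [#6][SX2H0][#6] describes an aliphatic sulfur bridging two carbons with no H on the sulfur — a thioether.
The closest candidate here is a thiol (-SH), but the sulfur has H1, not H0 bridging two carbons. No other fragment satisfies the full query, so there is no match.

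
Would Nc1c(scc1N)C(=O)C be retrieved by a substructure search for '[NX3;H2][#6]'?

The pattern [NX3;H2][#6] describes a trivalent nitrogen with two H attached to carbon — a primary amine.
The molecule carries a primary amino group (-NH2), whose atoms satisfy every constraint of the query, so the pattern matches.

Yes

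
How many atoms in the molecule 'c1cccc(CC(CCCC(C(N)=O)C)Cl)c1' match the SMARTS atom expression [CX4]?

The query [CX4] means: C with X4: aliphatic carbon with exactly 4 total connections (bonds + H).
Check the 17 heavy atoms by environment: 7× C (X4) → match; 1× Cl (X1) → no; 6× c (aromatic, X3) → no; 1× C (X3) → no; 1× O (X1) → no; 1× N (X3) → no.
That gives 7 matching atoms.

7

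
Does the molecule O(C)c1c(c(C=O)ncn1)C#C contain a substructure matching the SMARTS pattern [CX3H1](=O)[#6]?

Yes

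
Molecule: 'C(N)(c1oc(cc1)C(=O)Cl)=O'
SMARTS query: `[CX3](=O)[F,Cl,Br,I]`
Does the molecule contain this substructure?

Yes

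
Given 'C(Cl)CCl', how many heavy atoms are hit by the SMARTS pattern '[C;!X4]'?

0

Check the 4 heavy atoms by environment: 2× C (X4) → no; 2× Cl (X1) → no.
No environment satisfies the query, so 0 matching atoms.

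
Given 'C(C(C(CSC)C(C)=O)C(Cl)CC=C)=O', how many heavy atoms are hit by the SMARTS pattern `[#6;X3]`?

The query [#6;X3] means: any carbon (aromatic or not) with three total connections.
Check the 15 heavy atoms by environment: 7× C (X4) → no; 4× C (X3) → match; 2× O (X1) → no; 1× S (X2) → no; 1× Cl (X1) → no.
That gives 4 matching atoms.

4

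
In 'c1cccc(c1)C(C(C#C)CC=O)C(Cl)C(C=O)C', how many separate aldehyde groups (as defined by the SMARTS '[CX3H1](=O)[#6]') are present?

2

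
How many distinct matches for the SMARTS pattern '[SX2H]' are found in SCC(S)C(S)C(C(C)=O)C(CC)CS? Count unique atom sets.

4

[SX2H] is the SMARTS for a thiol: an aliphatic sulfur with two connections, one being H.
The molecule carries 4 separate instances of a thiol (-SH) meeting every constraint; each maps to a distinct set of atoms, giving 4 matches.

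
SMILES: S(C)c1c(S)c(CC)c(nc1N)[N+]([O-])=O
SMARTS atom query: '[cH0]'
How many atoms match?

The query [cH0] means: aromatic carbon with no attached hydrogen (substituted or ring-fusion).
Check the 15 heavy atoms by environment: 1× n (aromatic, H0) → no; 5× c (aromatic, H0) → match; 1× S (H1) → no; 1× N (H2) → no; 1× N (charge +1, H0) → no; 1× O (charge -1, H0) → no; 1× O (H0) → no; 1× S (H0) → no; 2× C (H3) → no; 1× C (H2) → no.
That gives 5 matching atoms.

5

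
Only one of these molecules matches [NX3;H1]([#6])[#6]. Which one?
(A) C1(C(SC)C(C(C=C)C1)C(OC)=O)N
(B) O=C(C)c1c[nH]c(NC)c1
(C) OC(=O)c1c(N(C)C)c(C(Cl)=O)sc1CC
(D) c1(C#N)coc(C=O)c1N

B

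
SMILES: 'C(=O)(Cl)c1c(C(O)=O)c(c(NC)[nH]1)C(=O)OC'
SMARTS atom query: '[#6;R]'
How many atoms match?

4

The query [#6;R] means: carbon that is part of a ring.
Check the 17 heavy atoms by environment: 1× n (aromatic, in 5-ring) → no; 4× c (aromatic, in 5-ring) → match; 1× N (acyclic) → no; 5× C (acyclic) → no; 5× O (acyclic) → no; 1× Cl (acyclic) → no.
That gives 4 matching atoms.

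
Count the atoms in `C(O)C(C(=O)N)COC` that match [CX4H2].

The query [CX4H2] means: sp3 carbon (X4) with exactly two hydrogens.
Check the 9 heavy atoms by environment: 2× C (H2, X4) → match; 1× C (H1, X4) → no; 1× C (H0, X3) → no; 1× O (H0, X1) → no; 1× N (H2, X3) → no; 1× O (H1, X2) → no; 1× O (H0, X2) → no; 1× C (H3, X4) → no.
That gives 2 matching atoms.

2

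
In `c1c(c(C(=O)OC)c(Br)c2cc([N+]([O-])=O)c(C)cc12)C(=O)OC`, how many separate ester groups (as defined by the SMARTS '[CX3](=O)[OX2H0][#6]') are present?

2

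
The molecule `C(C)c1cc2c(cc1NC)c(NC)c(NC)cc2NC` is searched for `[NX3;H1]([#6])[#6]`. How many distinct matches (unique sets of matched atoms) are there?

4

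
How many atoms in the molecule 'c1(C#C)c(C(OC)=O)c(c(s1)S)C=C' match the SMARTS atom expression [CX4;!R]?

The query [CX4;!R] means: aliphatic carbon with four total connections, not in a ring.
Check the 14 heavy atoms by environment: 1× s (aromatic, X2, in 5-ring) → no; 4× c (aromatic, X3, in 5-ring) → no; 2× C (X2, acyclic) → no; 1× S (X2, acyclic) → no; 3× C (X3, acyclic) → no; 1× O (X1, acyclic) → no; 1× O (X2, acyclic) → no; 1× C (X4, acyclic) → match.
That gives 1 matching atom.

1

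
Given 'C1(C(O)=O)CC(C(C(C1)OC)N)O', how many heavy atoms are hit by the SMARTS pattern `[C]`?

8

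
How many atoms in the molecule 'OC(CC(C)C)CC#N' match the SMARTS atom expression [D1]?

The query [D1] means: atom with exactly one heavy-atom neighbour (degree 1).
Check the 9 heavy atoms by environment: 3× C (D2) → no; 2× C (D3) → no; 1× N (D1) → match; 1× O (D1) → match; 2× C (D1) → match.
Summing the matching environments: 1 + 1 + 2 = 4 matching atoms.

4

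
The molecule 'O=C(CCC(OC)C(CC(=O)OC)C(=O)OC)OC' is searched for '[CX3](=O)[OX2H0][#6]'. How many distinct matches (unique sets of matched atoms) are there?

3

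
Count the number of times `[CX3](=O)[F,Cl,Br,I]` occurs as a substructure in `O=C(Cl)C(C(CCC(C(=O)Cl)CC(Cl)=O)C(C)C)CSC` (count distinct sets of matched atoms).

3

[CX3](=O)[F,Cl,Br,I] is the SMARTS for an acyl halide: a carbonyl carbon bonded to a halogen.
The molecule carries 3 separate instances of an acyl chloride (-C(=O)Cl) meeting every constraint; each maps to a distinct set of atoms, giving 3 matches.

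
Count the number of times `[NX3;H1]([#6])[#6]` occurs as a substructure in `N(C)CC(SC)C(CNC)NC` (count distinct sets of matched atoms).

3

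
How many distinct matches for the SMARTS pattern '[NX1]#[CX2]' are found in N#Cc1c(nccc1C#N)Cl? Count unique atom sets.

[NX1]#[CX2] is the SMARTS for a nitrile: a nitrogen triple-bonded to a two-connected carbon.
The molecule carries 2 separate instances of a nitrile (-C#N) meeting every constraint; each maps to a distinct set of atoms, giving 2 matches.

2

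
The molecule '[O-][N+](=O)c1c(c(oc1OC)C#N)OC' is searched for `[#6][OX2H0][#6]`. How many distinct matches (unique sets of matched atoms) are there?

[#6][OX2H0][#6] is the SMARTS for an ether: an aliphatic oxygen bridging two carbons with no H on the oxygen.
The molecule carries 2 separate instances of a methoxy ether (-OCH3) meeting every constraint; each maps to a distinct set of atoms, giving 2 matches.

2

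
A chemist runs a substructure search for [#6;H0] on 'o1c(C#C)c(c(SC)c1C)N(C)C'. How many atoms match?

5

The query [#6;H0] means: any carbon with no attached hydrogen.
Check the 13 heavy atoms by environment: 1× o (aromatic, H0) → no; 4× c (aromatic, H0) → match; 1× C (H0) → match; 1× C (H1) → no; 4× C (H3) → no; 1× S (H0) → no; 1× N (H0) → no.
Summing the matching environments: 4 + 1 = 5 matching atoms.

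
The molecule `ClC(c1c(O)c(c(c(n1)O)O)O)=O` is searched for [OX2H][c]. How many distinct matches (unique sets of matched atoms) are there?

4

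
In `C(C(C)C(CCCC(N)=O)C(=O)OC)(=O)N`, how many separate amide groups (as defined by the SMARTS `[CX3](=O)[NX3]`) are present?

[CX3](=O)[NX3] is the SMARTS for an amide: a carbonyl carbon bonded to a trivalent nitrogen.
The molecule carries 2 separate instances of a primary amide (-C(=O)NH2) meeting every constraint; each maps to a distinct set of atoms, giving 2 matches.

2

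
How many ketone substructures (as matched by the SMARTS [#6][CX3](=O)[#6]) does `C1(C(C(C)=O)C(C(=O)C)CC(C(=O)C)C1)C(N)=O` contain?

[#6][CX3](=O)[#6] is the SMARTS for a ketone: a carbonyl carbon (no H) flanked by two carbons.
The molecule carries 3 separate instances of an acetyl/ketone group (-C(=O)CH3) meeting every constraint; each maps to a distinct set of atoms, giving 3 matches.

3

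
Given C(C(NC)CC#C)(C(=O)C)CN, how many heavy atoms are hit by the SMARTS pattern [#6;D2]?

3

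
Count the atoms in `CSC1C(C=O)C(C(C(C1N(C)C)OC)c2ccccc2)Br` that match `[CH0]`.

Check the 22 heavy atoms by environment: 7× C (H1) → no; 1× N (H0) → no; 4× C (H3) → no; 2× O (H0) → no; 1× c (aromatic, H0) → no; 5× c (aromatic, H1) → no; 1× S (H0) → no; 1× Br (H0) → no.
No environment satisfies the query, so 0 matching atoms.

0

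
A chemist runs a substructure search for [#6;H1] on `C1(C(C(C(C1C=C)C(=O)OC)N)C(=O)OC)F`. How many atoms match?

6

Check the 17 heavy atoms by environment: 6× C (H1) → match; 2× C (H0) → no; 4× O (H0) → no; 2× C (H3) → no; 1× N (H2) → no; 1× C (H2) → no; 1× F (H0) → no.
That gives 6 matching atoms.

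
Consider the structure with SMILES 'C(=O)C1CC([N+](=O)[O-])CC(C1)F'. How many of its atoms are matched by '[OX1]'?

3

The query [OX1] means: aliphatic oxygen with one total connection — typically a carbonyl =O or an oxide.
Check the 12 heavy atoms by environment: 6× C (X4) → no; 1× N (charge +1, X3) → no; 1× O (charge -1, X1) → match; 2× O (X1) → match; 1× F (X1) → no; 1× C (X3) → no.
Summing the matching environments: 1 + 2 = 3 matching atoms.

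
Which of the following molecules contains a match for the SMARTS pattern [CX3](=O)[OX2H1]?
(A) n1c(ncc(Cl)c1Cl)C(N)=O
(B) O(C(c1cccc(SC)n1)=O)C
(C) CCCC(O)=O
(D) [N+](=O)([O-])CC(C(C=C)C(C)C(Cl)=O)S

C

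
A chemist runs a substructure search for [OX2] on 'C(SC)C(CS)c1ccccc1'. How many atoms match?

0

Check the 12 heavy atoms by environment: 4× C (X4) → no; 6× c (aromatic, X3) → no; 2× S (X2) → no.
No environment satisfies the query, so 0 matching atoms.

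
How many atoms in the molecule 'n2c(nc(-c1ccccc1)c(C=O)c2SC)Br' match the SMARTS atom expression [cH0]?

5

Check the 17 heavy atoms by environment: 2× n (aromatic, H0) → no; 5× c (aromatic, H0) → match; 1× C (H1) → no; 1× O (H0) → no; 5× c (aromatic, H1) → no; 1× S (H0) → no; 1× C (H3) → no; 1× Br (H0) → no.
That gives 5 matching atoms.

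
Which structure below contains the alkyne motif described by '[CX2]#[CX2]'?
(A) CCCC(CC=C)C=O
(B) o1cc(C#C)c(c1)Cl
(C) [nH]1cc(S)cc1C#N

B

[CX2]#[CX2] describes a carbon-carbon triple bond (an alkyne).
(A) has a vinyl group (-CH=CH2) but the C=C is a double bond; both carbons are CX3, not CX2.
(B) contains an ethynyl group (-C#CH), which satisfies every atom and bond constraint.
(C) has a nitrile (-C#N) but the triple bond is C#N, not C#C.
So the answer is (B).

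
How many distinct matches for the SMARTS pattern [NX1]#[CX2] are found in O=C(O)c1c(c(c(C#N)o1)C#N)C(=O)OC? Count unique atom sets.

2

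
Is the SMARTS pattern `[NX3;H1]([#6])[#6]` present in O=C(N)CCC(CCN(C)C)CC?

The pattern [NX3;H1]([#6])[#6] describes a trivalent nitrogen with one H, bonded to two carbons — a secondary amine.
The closest candidate here is a primary amide (-C(=O)NH2), but the -C(=O)NH2 nitrogen has H2, not H1. No other fragment satisfies the full query, so there is no match.

No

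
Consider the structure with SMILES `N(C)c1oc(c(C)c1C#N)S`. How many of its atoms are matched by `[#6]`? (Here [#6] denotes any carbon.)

7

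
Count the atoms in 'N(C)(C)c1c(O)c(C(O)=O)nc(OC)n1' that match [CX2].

0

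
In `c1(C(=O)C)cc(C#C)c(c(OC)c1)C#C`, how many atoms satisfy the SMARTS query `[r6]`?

Check the 15 heavy atoms by environment: 6× c (aromatic, in 6-ring) → match; 7× C (acyclic) → no; 2× O (acyclic) → no.
That gives 6 matching atoms.

6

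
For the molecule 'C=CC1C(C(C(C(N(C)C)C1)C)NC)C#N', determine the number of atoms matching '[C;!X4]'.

Check the 16 heavy atoms by environment: 10× C (X4) → no; 2× N (X3) → no; 1× C (X2) → match; 1× N (X1) → no; 2× C (X3) → match.
Summing the matching environments: 1 + 2 = 3 matching atoms.

3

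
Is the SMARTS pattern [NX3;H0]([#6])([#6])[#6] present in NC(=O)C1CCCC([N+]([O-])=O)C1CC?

No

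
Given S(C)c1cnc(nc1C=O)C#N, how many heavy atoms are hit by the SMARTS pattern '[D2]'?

Check the 12 heavy atoms by environment: 2× n (aromatic, D2) → match; 3× c (aromatic, D3) → no; 1× c (aromatic, D2) → match; 2× C (D2) → match; 1× O (D1) → no; 1× S (D2) → match; 1× C (D1) → no; 1× N (D1) → no.
Summing the matching environments: 2 + 1 + 2 + 1 = 6 matching atoms.

6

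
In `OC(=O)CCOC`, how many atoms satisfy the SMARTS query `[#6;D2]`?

2

The query [#6;D2] means: any carbon bonded to exactly two heavy atoms.
Check the 7 heavy atoms by environment: 2× C (D2) → match; 1× C (D3) → no; 2× O (D1) → no; 1× O (D2) → no; 1× C (D1) → no.
That gives 2 matching atoms.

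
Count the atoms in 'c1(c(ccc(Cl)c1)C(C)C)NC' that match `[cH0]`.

3

The query [cH0] means: aromatic carbon with no attached hydrogen (substituted or ring-fusion).
Check the 12 heavy atoms by environment: 3× c (aromatic, H1) → no; 3× c (aromatic, H0) → match; 1× N (H1) → no; 3× C (H3) → no; 1× Cl (H0) → no; 1× C (H1) → no.
That gives 3 matching atoms.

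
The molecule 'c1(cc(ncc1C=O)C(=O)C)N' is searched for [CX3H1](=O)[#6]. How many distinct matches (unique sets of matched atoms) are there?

[CX3H1](=O)[#6] is the SMARTS for an aldehyde: an sp2 carbon with one H, double-bonded to O and single-bonded to carbon.
Exactly one fragment in the molecule meets all constraints, giving 1 match.

1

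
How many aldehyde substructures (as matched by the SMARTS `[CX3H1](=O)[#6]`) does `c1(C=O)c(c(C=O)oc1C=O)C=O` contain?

4

[CX3H1](=O)[#6] is the SMARTS for an aldehyde: an sp2 carbon with one H, double-bonded to O and single-bonded to carbon.
The molecule carries 4 separate instances of an aldehyde (-CHO) meeting every constraint; each maps to a distinct set of atoms, giving 4 matches.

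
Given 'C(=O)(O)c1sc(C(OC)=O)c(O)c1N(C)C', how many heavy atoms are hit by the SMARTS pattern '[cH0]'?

4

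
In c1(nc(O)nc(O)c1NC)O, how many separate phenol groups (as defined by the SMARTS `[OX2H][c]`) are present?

3

[OX2H][c] is the SMARTS for a phenol: a hydroxyl oxygen attached to an aromatic carbon.
The molecule carries 3 separate instances of a hydroxyl group (-OH) meeting every constraint; each maps to a distinct set of atoms, giving 3 matches.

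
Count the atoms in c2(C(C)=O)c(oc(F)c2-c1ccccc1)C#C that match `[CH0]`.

2

The query [CH0] means: aliphatic carbon with no attached hydrogen.
Check the 17 heavy atoms by environment: 1× o (aromatic, H0) → no; 5× c (aromatic, H0) → no; 2× C (H0) → match; 1× O (H0) → no; 1× C (H3) → no; 1× C (H1) → no; 1× F (H0) → no; 5× c (aromatic, H1) → no.
That gives 2 matching atoms.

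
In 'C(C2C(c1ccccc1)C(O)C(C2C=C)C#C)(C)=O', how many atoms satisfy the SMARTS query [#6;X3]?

The query [#6;X3] means: any carbon (aromatic or not) with three total connections.
Check the 19 heavy atoms by environment: 6× C (X4) → no; 3× C (X3) → match; 1× O (X1) → no; 6× c (aromatic, X3) → match; 2× C (X2) → no; 1× O (X2) → no.
Summing the matching environments: 3 + 6 = 9 matching atoms.

9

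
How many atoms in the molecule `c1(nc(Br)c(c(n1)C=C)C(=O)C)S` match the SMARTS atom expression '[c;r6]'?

The query [c;r6] means: aromatic carbon that belongs to a six-membered ring.
Check the 13 heavy atoms by environment: 2× n (aromatic, in 6-ring) → no; 4× c (aromatic, in 6-ring) → match; 4× C (acyclic) → no; 1× O (acyclic) → no; 1× S (acyclic) → no; 1× Br (acyclic) → no.
That gives 4 matching atoms.

4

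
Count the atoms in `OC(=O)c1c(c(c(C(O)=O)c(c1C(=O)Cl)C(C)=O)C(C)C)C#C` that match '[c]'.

The query [c] means: lowercase c matches aromatic carbon only.
Check the 23 heavy atoms by environment: 6× c (aromatic) → match; 10× C → no; 6× O → no; 1× Cl → no.
That gives 6 matching atoms.

6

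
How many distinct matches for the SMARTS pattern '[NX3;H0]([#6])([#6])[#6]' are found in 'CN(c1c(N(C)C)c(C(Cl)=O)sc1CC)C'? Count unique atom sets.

2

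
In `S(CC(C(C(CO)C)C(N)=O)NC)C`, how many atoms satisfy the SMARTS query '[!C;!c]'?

The query [!C;!c] means: neither aliphatic nor aromatic carbon — same as [!#6].
Check the 14 heavy atoms by environment: 9× C → no; 2× N → match; 1× S → match; 2× O → match.
Summing the matching environments: 2 + 1 + 2 = 5 matching atoms.

5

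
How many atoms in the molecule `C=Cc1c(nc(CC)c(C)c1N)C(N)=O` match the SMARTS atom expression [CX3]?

3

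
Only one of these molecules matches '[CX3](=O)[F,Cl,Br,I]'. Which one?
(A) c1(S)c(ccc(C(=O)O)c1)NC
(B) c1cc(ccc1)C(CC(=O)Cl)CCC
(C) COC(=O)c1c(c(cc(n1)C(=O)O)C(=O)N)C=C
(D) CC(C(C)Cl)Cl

[CX3](=O)[F,Cl,Br,I] describes a carbonyl carbon bonded to a halogen (an acyl halide).
(A) has a carboxylic acid group (-C(=O)OH) but the carbonyl is bonded to -OH, not to a halogen.
(B) contains an acyl chloride (-C(=O)Cl), which satisfies every atom and bond constraint.
(C) has a methyl-ester group (-C(=O)OCH3) but the carbonyl is bonded to -O-C, not to a halogen.
(D) has a chloro substituent but the Cl is not on a carbonyl carbon.
So the answer is (B).

B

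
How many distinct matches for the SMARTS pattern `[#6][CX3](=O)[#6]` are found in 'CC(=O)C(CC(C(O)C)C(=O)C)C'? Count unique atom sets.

2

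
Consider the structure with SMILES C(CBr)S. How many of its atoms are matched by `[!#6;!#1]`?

2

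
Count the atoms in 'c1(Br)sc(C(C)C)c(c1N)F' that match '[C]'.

Check the 11 heavy atoms by environment: 1× s (aromatic) → no; 4× c (aromatic) → no; 1× Br → no; 3× C → match; 1× F → no; 1× N → no.
That gives 3 matching atoms.

3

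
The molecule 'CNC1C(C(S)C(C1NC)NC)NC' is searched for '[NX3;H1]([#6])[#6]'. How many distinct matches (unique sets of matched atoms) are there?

[NX3;H1]([#6])[#6] is the SMARTS for a secondary amine: a trivalent nitrogen with one H, bonded to two carbons.
The molecule carries 4 separate instances of an N-methylamino group (-NHCH3) meeting every constraint; each maps to a distinct set of atoms, giving 4 matches.

4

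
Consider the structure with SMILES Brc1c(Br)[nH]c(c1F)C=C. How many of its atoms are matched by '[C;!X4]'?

2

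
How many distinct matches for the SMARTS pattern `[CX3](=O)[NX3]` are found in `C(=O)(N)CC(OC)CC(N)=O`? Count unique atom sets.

2

[CX3](=O)[NX3] is the SMARTS for an amide: a carbonyl carbon bonded to a trivalent nitrogen.
The molecule carries 2 separate instances of a primary amide (-C(=O)NH2) meeting every constraint; each maps to a distinct set of atoms, giving 2 matches.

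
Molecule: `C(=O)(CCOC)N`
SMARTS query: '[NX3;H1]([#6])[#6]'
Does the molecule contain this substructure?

No

The pattern [NX3;H1]([#6])[#6] describes a trivalent nitrogen with one H, bonded to two carbons — a secondary amine.
The closest candidate here is a primary amide (-C(=O)NH2), but the -C(=O)NH2 nitrogen has H2, not H1. No other fragment satisfies the full query, so there is no match.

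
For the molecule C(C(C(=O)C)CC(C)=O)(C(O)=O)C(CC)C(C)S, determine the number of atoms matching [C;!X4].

The query [C;!X4] means: aliphatic carbon that does not have four total connections.
Check the 18 heavy atoms by environment: 10× C (X4) → no; 3× C (X3) → match; 3× O (X1) → no; 1× S (X2) → no; 1× O (X2) → no.
That gives 3 matching atoms.

3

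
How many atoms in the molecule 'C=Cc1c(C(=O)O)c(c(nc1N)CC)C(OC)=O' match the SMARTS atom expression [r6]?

6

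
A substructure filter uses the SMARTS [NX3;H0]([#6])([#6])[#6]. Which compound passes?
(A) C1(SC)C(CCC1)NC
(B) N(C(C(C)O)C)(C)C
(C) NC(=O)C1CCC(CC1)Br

B

[NX3;H0]([#6])([#6])[#6] describes a trivalent nitrogen with no H, bonded to three carbons (a tertiary amine).
(A) has an N-methylamino group (-NHCH3) but the nitrogen still has one H (H1), not H0.
(B) contains a dimethylamino group (-N(CH3)2), which satisfies every atom and bond constraint.
(C) has a primary amide (-C(=O)NH2) but the amide nitrogen has H2 and only one carbon neighbour.
So the answer is (B).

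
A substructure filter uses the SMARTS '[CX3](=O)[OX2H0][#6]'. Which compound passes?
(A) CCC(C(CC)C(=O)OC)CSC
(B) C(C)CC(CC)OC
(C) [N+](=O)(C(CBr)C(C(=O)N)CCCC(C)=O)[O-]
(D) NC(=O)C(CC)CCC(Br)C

A

[CX3](=O)[OX2H0][#6] describes a carbonyl carbon bonded to an oxygen that is itself bonded to carbon (no H on that O) (an ester).
(A) contains a methyl-ester group (-C(=O)OCH3), which satisfies every atom and bond constraint.
(B) has a methoxy ether (-OCH3) but the ether oxygen is not adjacent to a C=O carbon.
(C) has a primary amide (-C(=O)NH2) but the carbonyl is bonded to N, not to an O-C linkage.
(D) has a primary amide (-C(=O)NH2) but the carbonyl is bonded to N, not to an O-C linkage.
So the answer is (A).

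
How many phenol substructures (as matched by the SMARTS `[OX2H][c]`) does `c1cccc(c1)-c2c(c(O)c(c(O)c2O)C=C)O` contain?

4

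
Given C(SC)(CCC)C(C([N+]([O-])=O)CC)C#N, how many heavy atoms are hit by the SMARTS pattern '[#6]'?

The query [#6] means: #6 matches any atom with atomic number 6 (carbon, aromatic or aliphatic).
Check the 15 heavy atoms by environment: 10× C → match; 1× N (charge +1) → no; 1× O (charge -1) → no; 1× O → no; 1× N → no; 1× S → no.
That gives 10 matching atoms.

10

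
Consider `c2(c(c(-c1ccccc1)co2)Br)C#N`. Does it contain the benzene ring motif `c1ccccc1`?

Yes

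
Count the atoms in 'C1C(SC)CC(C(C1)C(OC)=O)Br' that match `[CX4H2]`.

The query [CX4H2] means: sp3 carbon (X4) with exactly two hydrogens.
Check the 13 heavy atoms by environment: 3× C (H2, X4) → match; 3× C (H1, X4) → no; 1× S (H0, X2) → no; 2× C (H3, X4) → no; 1× Br (H0, X1) → no; 1× C (H0, X3) → no; 1× O (H0, X1) → no; 1× O (H0, X2) → no.
That gives 3 matching atoms.

3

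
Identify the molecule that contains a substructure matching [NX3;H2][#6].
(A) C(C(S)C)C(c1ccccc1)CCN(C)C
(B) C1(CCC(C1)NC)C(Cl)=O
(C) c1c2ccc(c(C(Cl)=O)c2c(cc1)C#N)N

[NX3;H2][#6] describes a trivalent nitrogen with two H attached to carbon (a primary amine).
(A) has a dimethylamino group (-N(CH3)2) but the nitrogen has H0, not H2.
(B) has an N-methylamino group (-NHCH3) but the nitrogen bears two carbons and only one H (H1), not H2.
(C) contains a primary amino group (-NH2), which satisfies every atom and bond constraint.
So the answer is (C).

C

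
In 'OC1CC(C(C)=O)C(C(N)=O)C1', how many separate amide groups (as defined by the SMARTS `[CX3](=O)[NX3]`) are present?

1

[CX3](=O)[NX3] is the SMARTS for an amide: a carbonyl carbon bonded to a trivalent nitrogen.
Exactly one fragment in the molecule meets all constraints, giving 1 match.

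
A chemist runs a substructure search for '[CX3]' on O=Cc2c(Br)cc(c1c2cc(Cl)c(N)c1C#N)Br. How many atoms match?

Check the 18 heavy atoms by environment: 10× c (aromatic, X3) → no; 1× C (X2) → no; 1× N (X1) → no; 2× Br (X1) → no; 1× C (X3) → match; 1× O (X1) → no; 1× N (X3) → no; 1× Cl (X1) → no.
That gives 1 matching atom.

1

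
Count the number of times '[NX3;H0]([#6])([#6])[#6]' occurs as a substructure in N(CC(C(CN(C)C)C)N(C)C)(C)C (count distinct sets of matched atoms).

[NX3;H0]([#6])([#6])[#6] is the SMARTS for a tertiary amine: a trivalent nitrogen with no H, bonded to three carbons.
The molecule carries 3 separate instances of a dimethylamino group (-N(CH3)2) meeting every constraint; each maps to a distinct set of atoms, giving 3 matches.

3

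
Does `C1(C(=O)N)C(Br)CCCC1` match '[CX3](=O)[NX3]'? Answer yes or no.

Yes

The pattern [CX3](=O)[NX3] describes a carbonyl carbon bonded to a trivalent nitrogen — an amide.
The molecule carries a primary amide (-C(=O)NH2), whose atoms satisfy every constraint of the query, so the pattern matches.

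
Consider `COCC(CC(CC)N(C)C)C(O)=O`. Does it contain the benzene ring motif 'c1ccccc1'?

No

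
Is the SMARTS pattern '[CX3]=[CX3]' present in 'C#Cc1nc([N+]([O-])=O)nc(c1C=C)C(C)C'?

The pattern [CX3]=[CX3] describes a non-aromatic C=C double bond between two sp2 carbons — an alkene.
The molecule carries a vinyl group (-CH=CH2), whose atoms satisfy every constraint of the query, so the pattern matches.

Yes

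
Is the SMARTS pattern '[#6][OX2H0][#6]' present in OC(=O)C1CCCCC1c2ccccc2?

No

The pattern [#6][OX2H0][#6] describes an aliphatic oxygen bridging two carbons with no H on the oxygen — an ether.
The closest candidate here is a carboxylic acid group (-C(=O)OH), but the -OH oxygen has H1; the =O is OX1, not OX2. No other fragment satisfies the full query, so there is no match.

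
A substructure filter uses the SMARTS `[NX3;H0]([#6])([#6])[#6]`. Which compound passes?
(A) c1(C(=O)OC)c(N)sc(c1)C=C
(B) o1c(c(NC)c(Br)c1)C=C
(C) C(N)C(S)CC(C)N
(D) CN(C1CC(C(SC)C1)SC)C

D

[NX3;H0]([#6])([#6])[#6] describes a trivalent nitrogen with no H, bonded to three carbons (a tertiary amine).
(A) has a primary amino group (-NH2) but the nitrogen has H2, not H0 with three carbons.
(B) has an N-methylamino group (-NHCH3) but the nitrogen still has one H (H1), not H0.
(C) has a primary amino group (-NH2) but the nitrogen has H2, not H0 with three carbons.
(D) contains a dimethylamino group (-N(CH3)2), which satisfies every atom and bond constraint.
So the answer is (D).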